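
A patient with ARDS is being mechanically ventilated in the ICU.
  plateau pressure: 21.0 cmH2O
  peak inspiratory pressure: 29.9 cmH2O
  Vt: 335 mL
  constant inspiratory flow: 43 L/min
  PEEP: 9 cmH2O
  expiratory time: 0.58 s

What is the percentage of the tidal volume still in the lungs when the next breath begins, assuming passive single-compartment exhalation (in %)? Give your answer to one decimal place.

18.8

Flow: 43 L/min ÷ 60 = 0.7167 L/s.
R = (PIP − Pplat)/V̇ = (29.9 − 21.0) / 0.7167 = 8.9/0.7167 = 12.418 cmH2O·s/L.
C = Vt/(Pplat − PEEP) = 335.0 / (21.0 − 9) = 335.0/12.0 = 27.917 mL/cmH2O.
τ = R × C = 12.418 × 0.02792 L/cmH2O = 0.3467 s.
Fraction remaining at end-expiration = e^(−Te/τ) = e^(−0.58/0.3467) = 0.1877 → 18.77%.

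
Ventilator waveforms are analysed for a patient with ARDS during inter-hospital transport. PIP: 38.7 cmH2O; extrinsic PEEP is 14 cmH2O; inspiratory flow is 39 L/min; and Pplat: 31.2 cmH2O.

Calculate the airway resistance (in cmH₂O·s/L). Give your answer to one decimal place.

Flow: 39 L/min ÷ 60 = 0.65 L/s.
Raw = (PIP − Pplat) / flow = (38.7 − 31.2) / 0.65 = 7.5 / 0.65 = 11.538 cmH2O·s/L.

11.5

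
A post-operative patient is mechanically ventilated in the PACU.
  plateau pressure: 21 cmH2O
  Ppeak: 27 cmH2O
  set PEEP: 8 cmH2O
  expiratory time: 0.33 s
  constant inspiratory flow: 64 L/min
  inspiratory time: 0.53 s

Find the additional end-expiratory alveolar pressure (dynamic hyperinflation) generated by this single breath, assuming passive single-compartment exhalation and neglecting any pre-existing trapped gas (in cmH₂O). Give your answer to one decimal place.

Flow: 64 L/min ÷ 60 = 1.0667 L/s.
Vt = flow × Ti = 1.0667 L/s × 0.53 s × 1000 mL/L = 565.35 mL.
R = (PIP − Pplat)/V̇ = (27 − 21) / 1.0667 = 6.0/1.0667 = 5.625 cmH2O·s/L.
C = Vt/(Pplat − PEEP) = 565.35 / (21 − 8) = 565.35/13.0 = 43.488 mL/cmH2O.
τ = R × C = 5.625 × 0.04349 L/cmH2O = 0.2446 s.
Fraction remaining = e^(−Te/τ) = e^(−0.33/0.2446) = 0.2595; trapped volume = 565.35 × 0.2595 = 146.71 mL.
Additional alveolar pressure from trapping ≈ V_trapped / C = 146.71 / 43.488 = 3.374 cmH2O.

3.4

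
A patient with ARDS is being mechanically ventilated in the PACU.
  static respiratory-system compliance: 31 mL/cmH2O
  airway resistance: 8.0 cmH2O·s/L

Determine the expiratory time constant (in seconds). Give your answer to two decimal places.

τ = R × C = 8.0 × 31 mL/cmH2O = 8.0 × 0.031 L/cmH2O = 0.248 s.

0.25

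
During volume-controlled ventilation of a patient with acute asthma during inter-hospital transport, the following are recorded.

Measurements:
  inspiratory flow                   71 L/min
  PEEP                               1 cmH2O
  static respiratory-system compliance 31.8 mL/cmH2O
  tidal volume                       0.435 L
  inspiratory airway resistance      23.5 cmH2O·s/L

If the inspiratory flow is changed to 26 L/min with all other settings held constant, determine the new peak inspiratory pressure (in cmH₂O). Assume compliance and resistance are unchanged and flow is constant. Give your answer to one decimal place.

24.9

Flow: 71 L/min ÷ 60 = 1.1833 L/s.
New flow: 26 L/min ÷ 60 = 0.4333 L/s.
PIP = Vt/C + R·V̇ + PEEP (constant-flow equation of motion).
Only the resistive term changes: ΔPIP = R × ΔV̇ = 23.5 × (0.4333 − 1.1833) = 23.5 × -0.75 = -17.625 cmH2O.
Original PIP = 435/31.8 + 23.5×1.1833 + 1 = 42.487 cmH2O; new PIP = 42.487 + (-17.625) = 24.862 cmH2O.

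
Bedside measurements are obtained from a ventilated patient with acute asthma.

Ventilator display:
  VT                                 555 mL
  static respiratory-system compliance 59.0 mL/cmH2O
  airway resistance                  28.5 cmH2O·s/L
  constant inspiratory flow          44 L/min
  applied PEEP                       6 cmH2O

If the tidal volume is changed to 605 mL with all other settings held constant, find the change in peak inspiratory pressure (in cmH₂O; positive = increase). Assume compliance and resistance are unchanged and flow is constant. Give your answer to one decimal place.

0.8

PIP = Vt/C + R·V̇ + PEEP (constant-flow equation of motion).
Only the elastic term changes: ΔPIP = ΔVt / C = (605 − 555) / 59.0 = 0.8475 cmH2O.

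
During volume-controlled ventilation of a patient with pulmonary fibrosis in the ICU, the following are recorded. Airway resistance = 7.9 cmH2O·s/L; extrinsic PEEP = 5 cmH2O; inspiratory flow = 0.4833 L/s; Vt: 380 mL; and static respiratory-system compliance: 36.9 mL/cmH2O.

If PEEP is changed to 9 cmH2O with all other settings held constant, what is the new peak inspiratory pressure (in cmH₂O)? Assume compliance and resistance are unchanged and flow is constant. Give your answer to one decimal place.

23.1

PIP = Vt/C + R·V̇ + PEEP (constant-flow equation of motion).
Only the baseline term changes: ΔPIP = ΔPEEP = 9 − 5 = 4.0 cmH2O.
Original PIP = 380/36.9 + 7.9×0.4833 + 5 = 19.116 cmH2O; new PIP = 19.116 + (4.0) = 23.116 cmH2O.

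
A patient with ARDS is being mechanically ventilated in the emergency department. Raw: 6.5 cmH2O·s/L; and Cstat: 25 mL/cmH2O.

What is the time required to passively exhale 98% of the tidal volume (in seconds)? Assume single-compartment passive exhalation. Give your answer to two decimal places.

0.64

τ = R × C = 6.5 × 25 mL/cmH2O = 6.5 × 0.025 L/cmH2O = 0.1625 s.
Exhaled fraction f = 1 − e^(−t/τ) → t = −τ·ln(1 − f) = −0.1625·ln(0.02) = 0.6357 s.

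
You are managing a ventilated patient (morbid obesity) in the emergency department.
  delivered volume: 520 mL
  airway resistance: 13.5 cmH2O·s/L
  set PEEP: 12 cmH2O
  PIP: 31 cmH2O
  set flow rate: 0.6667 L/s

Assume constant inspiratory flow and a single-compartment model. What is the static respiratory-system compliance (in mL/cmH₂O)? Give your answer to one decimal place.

Equation of motion (constant flow): PIP = Vt/C + R·V̇ + PEEP.
Vt/C = PIP − R·V̇ − PEEP = 31 − 13.5×0.6667 − 12 = 31 − 9.0 − 12 = 10.0 cmH2O.
C = Vt / 10.0 = 520 / 10.0 = 52.0 mL/cmH2O.

52.0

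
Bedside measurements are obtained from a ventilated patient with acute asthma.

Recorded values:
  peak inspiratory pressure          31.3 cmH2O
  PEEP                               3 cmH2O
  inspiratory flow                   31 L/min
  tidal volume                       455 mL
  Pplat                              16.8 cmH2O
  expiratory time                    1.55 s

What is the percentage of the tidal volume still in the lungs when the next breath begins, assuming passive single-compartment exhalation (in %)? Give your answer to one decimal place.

18.7

Flow: 31 L/min ÷ 60 = 0.5167 L/s.
R = (PIP − Pplat)/V̇ = (31.3 − 16.8) / 0.5167 = 14.5/0.5167 = 28.063 cmH2O·s/L.
C = Vt/(Pplat − PEEP) = 455.0 / (16.8 − 3) = 455.0/13.8 = 32.971 mL/cmH2O.
τ = R × C = 28.063 × 0.03297 L/cmH2O = 0.9252 s.
Fraction remaining at end-expiration = e^(−Te/τ) = e^(−1.55/0.9252) = 0.1872 → 18.72%.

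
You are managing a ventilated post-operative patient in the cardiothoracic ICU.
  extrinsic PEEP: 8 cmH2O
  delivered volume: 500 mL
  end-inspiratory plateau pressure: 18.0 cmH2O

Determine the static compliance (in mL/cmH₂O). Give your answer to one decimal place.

50.0

Cstat = Vt / (Pplat − PEEP) = 500 / (18.0 − 8) = 500 / 10.0 = 50.0 mL/cmH2O.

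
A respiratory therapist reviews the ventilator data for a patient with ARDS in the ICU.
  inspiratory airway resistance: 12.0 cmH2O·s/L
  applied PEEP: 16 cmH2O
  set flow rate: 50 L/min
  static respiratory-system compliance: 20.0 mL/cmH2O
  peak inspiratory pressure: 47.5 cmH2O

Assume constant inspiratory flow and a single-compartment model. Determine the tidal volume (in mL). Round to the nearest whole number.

Flow: 50 L/min ÷ 60 = 0.8333 L/s.
Equation of motion (constant flow): PIP = Vt/C + R·V̇ + PEEP.
Vt/C = PIP − R·V̇ − PEEP = 47.5 − 10.0 − 16 = 21.5 cmH2O.
Vt = C × 21.5 = 20.0 × 21.5 = 430.0 mL.

430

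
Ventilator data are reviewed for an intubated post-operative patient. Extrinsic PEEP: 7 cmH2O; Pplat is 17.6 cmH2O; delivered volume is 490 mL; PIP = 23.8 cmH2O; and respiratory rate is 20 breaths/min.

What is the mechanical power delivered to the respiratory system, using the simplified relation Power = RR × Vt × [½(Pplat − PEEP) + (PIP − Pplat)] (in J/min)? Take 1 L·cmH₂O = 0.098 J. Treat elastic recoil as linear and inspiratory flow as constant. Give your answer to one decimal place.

Per-breath work = Vt × [½(Pplat−PEEP) + (PIP−Pplat)] = 0.490 × [0.5×10.6 + 6.2] = 0.490 × 11.5 = 5.635 L·cmH2O.
Power = 20 × 5.635 = 112.7 L·cmH2O/min.
× 0.098 J/(L·cmH2O) → 11.045 J/min.

11.0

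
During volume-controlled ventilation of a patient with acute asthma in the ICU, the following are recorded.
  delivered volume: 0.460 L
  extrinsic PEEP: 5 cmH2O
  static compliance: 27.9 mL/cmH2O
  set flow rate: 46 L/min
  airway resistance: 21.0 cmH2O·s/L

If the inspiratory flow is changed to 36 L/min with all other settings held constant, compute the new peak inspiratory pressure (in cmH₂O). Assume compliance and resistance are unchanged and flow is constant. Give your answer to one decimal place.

34.1

Flow: 46 L/min ÷ 60 = 0.7667 L/s.
New flow: 36 L/min ÷ 60 = 0.6 L/s.
PIP = Vt/C + R·V̇ + PEEP (constant-flow equation of motion).
Only the resistive term changes: ΔPIP = R × ΔV̇ = 21.0 × (0.6 − 0.7667) = 21.0 × -0.1667 = -3.501 cmH2O.
Original PIP = 460/27.9 + 21.0×0.7667 + 5 = 37.588 cmH2O; new PIP = 37.588 + (-3.501) = 34.087 cmH2O.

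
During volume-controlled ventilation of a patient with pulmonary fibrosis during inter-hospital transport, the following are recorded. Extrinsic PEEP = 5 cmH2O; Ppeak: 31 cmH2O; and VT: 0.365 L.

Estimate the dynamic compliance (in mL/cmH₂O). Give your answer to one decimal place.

14.0

Dynamic compliance = Vt / (PIP − PEEP) = 365 / (31 − 5) = 365 / 26.0 = 14.038 mL/cmH2O.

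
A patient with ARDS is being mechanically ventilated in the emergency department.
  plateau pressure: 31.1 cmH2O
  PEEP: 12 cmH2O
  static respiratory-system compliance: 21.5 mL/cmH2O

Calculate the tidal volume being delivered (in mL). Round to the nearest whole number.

411

Vt = Cstat × (Pplat − PEEP) = 21.5 × (31.1 − 12) = 21.5 × 19.1 = 410.65 mL.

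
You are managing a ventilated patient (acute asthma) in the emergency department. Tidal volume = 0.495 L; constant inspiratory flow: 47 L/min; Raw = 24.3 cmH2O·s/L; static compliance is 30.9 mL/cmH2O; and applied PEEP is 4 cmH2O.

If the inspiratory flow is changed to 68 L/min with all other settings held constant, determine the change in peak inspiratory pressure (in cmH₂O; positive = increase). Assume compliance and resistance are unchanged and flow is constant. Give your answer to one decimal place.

8.5

Flow: 47 L/min ÷ 60 = 0.7833 L/s.
New flow: 68 L/min ÷ 60 = 1.1333 L/s.
PIP = Vt/C + R·V̇ + PEEP (constant-flow equation of motion).
Only the resistive term changes: ΔPIP = R × ΔV̇ = 24.3 × (1.1333 − 0.7833) = 24.3 × 0.35 = 8.505 cmH2O.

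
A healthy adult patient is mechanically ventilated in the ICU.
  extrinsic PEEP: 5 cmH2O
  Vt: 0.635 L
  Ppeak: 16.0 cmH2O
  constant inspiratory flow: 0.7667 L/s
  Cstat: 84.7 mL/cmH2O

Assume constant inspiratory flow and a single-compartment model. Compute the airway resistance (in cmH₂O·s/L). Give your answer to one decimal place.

4.6

Equation of motion (constant flow): PIP = Vt/C + R·V̇ + PEEP.
R·V̇ = PIP − Vt/C − PEEP = 16.0 − 635/84.7 − 5 = 16.0 − 7.497 − 5 = 3.503 cmH2O.
R = 3.503 / 0.7667 = 4.569 cmH2O·s/L.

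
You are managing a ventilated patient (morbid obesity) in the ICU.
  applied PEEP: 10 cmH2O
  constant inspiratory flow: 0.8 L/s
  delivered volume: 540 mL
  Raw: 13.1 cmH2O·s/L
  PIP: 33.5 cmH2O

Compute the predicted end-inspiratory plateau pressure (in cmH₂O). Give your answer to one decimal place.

Pplat = PIP − Raw × flow = 33.5 − 13.1 × 0.8 = 33.5 − 10.48 = 23.02 cmH2O.

23.0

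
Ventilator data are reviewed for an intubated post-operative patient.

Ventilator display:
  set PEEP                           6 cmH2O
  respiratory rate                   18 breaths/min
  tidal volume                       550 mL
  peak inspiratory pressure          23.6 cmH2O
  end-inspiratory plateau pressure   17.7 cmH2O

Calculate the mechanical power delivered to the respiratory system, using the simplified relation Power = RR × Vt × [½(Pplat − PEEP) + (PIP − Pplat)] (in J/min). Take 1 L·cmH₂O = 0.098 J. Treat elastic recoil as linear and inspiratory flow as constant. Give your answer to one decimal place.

Per-breath work = Vt × [½(Pplat−PEEP) + (PIP−Pplat)] = 0.550 × [0.5×11.7 + 5.9] = 0.550 × 11.75 = 6.463 L·cmH2O.
Power = 18 × 6.463 = 116.33 L·cmH2O/min.
× 0.098 J/(L·cmH2O) → 11.4 J/min.

11.4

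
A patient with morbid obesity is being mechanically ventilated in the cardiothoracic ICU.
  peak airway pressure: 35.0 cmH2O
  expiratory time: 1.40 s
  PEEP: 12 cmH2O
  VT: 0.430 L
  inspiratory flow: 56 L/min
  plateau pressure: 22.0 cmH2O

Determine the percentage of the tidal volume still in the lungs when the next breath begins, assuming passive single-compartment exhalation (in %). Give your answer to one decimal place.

Flow: 56 L/min ÷ 60 = 0.9333 L/s.
R = (PIP − Pplat)/V̇ = (35.0 − 22.0) / 0.9333 = 13.0/0.9333 = 13.929 cmH2O·s/L.
C = Vt/(Pplat − PEEP) = 430.0 / (22.0 − 12) = 430.0/10.0 = 43.0 mL/cmH2O.
τ = R × C = 13.929 × 0.043 L/cmH2O = 0.5989 s.
Fraction remaining at end-expiration = e^(−Te/τ) = e^(−1.40/0.5989) = 0.09656 → 9.656%.

9.7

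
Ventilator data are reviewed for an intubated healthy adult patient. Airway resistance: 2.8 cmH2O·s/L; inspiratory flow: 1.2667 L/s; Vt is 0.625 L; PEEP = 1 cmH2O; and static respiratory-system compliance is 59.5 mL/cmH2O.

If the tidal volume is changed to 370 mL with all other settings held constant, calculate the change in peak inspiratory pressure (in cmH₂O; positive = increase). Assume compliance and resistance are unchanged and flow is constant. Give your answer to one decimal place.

PIP = Vt/C + R·V̇ + PEEP (constant-flow equation of motion).
Only the elastic term changes: ΔPIP = ΔVt / C = (370 − 625) / 59.5 = -4.286 cmH2O.

-4.3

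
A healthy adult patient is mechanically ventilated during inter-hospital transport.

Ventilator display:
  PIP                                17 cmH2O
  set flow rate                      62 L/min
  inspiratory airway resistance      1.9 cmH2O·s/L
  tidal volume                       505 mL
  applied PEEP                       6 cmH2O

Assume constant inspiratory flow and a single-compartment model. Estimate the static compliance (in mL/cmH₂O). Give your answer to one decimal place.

55.9

Flow: 62 L/min ÷ 60 = 1.0333 L/s.
Equation of motion (constant flow): PIP = Vt/C + R·V̇ + PEEP.
Vt/C = PIP − R·V̇ − PEEP = 17 − 1.9×1.0333 − 6 = 17 − 1.963 − 6 = 9.037 cmH2O.
C = Vt / 9.037 = 505 / 9.037 = 55.881 mL/cmH2O.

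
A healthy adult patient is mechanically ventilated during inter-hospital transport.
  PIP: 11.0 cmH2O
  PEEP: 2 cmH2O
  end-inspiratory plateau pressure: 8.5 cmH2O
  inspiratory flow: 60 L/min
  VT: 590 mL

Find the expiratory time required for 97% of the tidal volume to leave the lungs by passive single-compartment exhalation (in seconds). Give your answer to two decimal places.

Flow: 60 L/min ÷ 60 = 1 L/s.
R = (PIP − Pplat)/V̇ = (11.0 − 8.5) / 1 = 2.5/1 = 2.5 cmH2O·s/L.
C = Vt/(Pplat − PEEP) = 590.0 / (8.5 − 2) = 590.0/6.5 = 90.769 mL/cmH2O.
τ = R × C = 2.5 × 0.09077 L/cmH2O = 0.2269 s.
t = −τ·ln(1 − 0.97) = −0.2269·ln(0.03) = 0.7956 s.

0.80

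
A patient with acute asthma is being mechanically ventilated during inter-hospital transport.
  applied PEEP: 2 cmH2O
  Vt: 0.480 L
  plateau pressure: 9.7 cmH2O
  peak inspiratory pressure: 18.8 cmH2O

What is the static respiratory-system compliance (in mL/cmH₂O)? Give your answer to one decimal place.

Cstat = Vt / (Pplat − PEEP) = 480 / (9.7 − 2) = 480 / 7.7 = 62.338 mL/cmH2O.

62.3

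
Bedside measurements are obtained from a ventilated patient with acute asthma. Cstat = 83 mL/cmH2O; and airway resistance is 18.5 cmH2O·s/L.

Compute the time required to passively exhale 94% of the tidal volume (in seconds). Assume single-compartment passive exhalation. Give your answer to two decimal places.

τ = R × C = 18.5 × 83 mL/cmH2O = 18.5 × 0.083 L/cmH2O = 1.536 s.
Exhaled fraction f = 1 − e^(−t/τ) → t = −τ·ln(1 − f) = −1.536·ln(0.06) = 4.321 s.

4.32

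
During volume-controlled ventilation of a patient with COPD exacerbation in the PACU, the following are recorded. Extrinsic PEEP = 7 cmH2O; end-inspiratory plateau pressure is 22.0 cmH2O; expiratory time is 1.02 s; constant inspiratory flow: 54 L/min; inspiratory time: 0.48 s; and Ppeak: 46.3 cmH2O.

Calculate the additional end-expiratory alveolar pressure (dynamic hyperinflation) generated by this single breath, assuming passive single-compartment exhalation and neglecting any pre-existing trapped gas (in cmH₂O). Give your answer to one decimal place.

Flow: 54 L/min ÷ 60 = 0.9 L/s.
Vt = flow × Ti = 0.9 L/s × 0.48 s × 1000 mL/L = 432.0 mL.
R = (PIP − Pplat)/V̇ = (46.3 − 22.0) / 0.9 = 24.3/0.9 = 27.0 cmH2O·s/L.
C = Vt/(Pplat − PEEP) = 432.0 / (22.0 − 7) = 432.0/15.0 = 28.8 mL/cmH2O.
τ = R × C = 27.0 × 0.0288 L/cmH2O = 0.7776 s.
Fraction remaining = e^(−Te/τ) = e^(−1.02/0.7776) = 0.2694; trapped volume = 432.0 × 0.2694 = 116.38 mL.
Additional alveolar pressure from trapping ≈ V_trapped / C = 116.38 / 28.8 = 4.041 cmH2O.

4.0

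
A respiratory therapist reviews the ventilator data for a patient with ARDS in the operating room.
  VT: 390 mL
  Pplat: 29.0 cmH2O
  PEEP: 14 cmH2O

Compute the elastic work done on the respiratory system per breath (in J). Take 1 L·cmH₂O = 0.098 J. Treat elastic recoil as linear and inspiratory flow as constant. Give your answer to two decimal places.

Elastic work ≈ ½ × (Pplat − PEEP) × Vt = 0.5 × (29.0 − 14) × 0.390 L = 0.5 × 15.0 × 0.390 = 2.925 L·cmH2O.
× 0.098 J/(L·cmH2O) → 0.2867 J.

0.29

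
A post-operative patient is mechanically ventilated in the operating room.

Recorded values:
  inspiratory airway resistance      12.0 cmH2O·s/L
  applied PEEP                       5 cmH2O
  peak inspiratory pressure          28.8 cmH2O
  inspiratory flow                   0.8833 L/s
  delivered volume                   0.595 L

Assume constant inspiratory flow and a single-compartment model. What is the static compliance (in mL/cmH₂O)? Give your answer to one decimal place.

45.1

Equation of motion (constant flow): PIP = Vt/C + R·V̇ + PEEP.
Vt/C = PIP − R·V̇ − PEEP = 28.8 − 12.0×0.8833 − 5 = 28.8 − 10.6 − 5 = 13.2 cmH2O.
C = Vt / 13.2 = 595 / 13.2 = 45.076 mL/cmH2O.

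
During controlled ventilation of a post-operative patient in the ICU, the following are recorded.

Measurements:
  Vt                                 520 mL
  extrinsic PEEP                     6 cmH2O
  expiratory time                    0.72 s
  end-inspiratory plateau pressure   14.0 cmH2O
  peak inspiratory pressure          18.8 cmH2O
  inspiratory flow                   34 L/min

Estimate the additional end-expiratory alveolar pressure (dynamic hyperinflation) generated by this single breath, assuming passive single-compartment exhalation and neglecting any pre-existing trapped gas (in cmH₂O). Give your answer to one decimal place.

Flow: 34 L/min ÷ 60 = 0.5667 L/s.
R = (PIP − Pplat)/V̇ = (18.8 − 14.0) / 0.5667 = 4.8/0.5667 = 8.47 cmH2O·s/L.
C = Vt/(Pplat − PEEP) = 520.0 / (14.0 − 6) = 520.0/8.0 = 65.0 mL/cmH2O.
τ = R × C = 8.47 × 0.065 L/cmH2O = 0.5506 s.
Fraction remaining = e^(−Te/τ) = e^(−0.72/0.5506) = 0.2705; trapped volume = 520.0 × 0.2705 = 140.66 mL.
Additional alveolar pressure from trapping ≈ V_trapped / C = 140.66 / 65.0 = 2.164 cmH2O.

2.2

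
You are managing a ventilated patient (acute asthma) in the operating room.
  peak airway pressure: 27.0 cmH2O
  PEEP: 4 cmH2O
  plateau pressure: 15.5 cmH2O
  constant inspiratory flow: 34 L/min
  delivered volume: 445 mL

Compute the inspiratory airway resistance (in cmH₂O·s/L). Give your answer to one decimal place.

20.3

Flow: 34 L/min ÷ 60 = 0.5667 L/s.
Raw = (PIP − Pplat) / flow = (27.0 − 15.5) / 0.5667 = 11.5 / 0.5667 = 20.293 cmH2O·s/L.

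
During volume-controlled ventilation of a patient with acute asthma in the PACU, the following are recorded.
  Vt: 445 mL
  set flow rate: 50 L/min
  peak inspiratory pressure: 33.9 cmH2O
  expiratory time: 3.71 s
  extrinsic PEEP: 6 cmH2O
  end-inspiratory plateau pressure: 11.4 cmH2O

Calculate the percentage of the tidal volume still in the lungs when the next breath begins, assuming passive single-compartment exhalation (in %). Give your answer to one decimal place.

Flow: 50 L/min ÷ 60 = 0.8333 L/s.
R = (PIP − Pplat)/V̇ = (33.9 − 11.4) / 0.8333 = 22.5/0.8333 = 27.001 cmH2O·s/L.
C = Vt/(Pplat − PEEP) = 445.0 / (11.4 − 6) = 445.0/5.4 = 82.407 mL/cmH2O.
τ = R × C = 27.001 × 0.08241 L/cmH2O = 2.225 s.
Fraction remaining at end-expiration = e^(−Te/τ) = e^(−3.71/2.225) = 0.1887 → 18.87%.

18.9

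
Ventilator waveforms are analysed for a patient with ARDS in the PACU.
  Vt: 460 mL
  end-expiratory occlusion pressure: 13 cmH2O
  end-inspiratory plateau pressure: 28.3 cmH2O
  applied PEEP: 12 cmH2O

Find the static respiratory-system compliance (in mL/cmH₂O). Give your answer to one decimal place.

30.1

End-expiratory occlusion gives total PEEP = 13 cmH2O (intrinsic PEEP = 13 − 12 = 1). Use total PEEP for the elastic gradient.
Cstat = Vt / (Pplat − PEEPtotal) = 460 / (28.3 − 13) = 460 / 15.3 = 30.065 mL/cmH2O.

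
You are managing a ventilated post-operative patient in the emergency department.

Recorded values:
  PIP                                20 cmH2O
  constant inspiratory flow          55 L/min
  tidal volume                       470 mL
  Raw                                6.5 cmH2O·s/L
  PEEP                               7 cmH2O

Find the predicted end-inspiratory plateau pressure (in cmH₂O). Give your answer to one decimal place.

Flow: 55 L/min ÷ 60 = 0.9167 L/s.
Pplat = PIP − Raw × flow = 20 − 6.5 × 0.9167 = 20 − 5.959 = 14.041 cmH2O.

14.0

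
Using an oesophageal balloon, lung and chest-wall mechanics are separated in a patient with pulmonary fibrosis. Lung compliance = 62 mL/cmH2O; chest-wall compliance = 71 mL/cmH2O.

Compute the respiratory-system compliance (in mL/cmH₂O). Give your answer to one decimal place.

33.1

Lung and chest wall are elastances in series: 1/Crs = 1/CL + 1/Ccw.
1/Crs = 1/62 + 1/71 = 0.03021.
Crs = 33.102 mL/cmH2O.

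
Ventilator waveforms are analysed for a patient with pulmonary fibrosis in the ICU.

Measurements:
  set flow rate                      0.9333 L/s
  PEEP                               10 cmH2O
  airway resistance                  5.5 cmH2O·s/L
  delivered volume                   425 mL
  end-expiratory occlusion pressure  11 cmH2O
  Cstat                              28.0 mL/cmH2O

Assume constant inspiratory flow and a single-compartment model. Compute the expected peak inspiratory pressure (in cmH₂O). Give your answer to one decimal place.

31.3

Total PEEP = 11 cmH2O (set 10 + intrinsic 1); this is the baseline alveolar pressure.
Equation of motion (constant flow): PIP = Vt/C + R·V̇ + PEEP.
PIP = 425/28.0 + 5.5×0.9333 + 11 = 15.179 + 5.133 + 11 = 31.312 cmH2O.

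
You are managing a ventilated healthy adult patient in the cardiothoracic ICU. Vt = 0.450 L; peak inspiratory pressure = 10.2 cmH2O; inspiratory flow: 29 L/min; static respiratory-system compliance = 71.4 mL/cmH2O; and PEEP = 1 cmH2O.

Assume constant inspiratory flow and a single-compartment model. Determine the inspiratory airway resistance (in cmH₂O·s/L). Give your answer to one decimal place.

6.0

Flow: 29 L/min ÷ 60 = 0.4833 L/s.
Equation of motion (constant flow): PIP = Vt/C + R·V̇ + PEEP.
R·V̇ = PIP − Vt/C − PEEP = 10.2 − 450/71.4 − 1 = 10.2 − 6.303 − 1 = 2.897 cmH2O.
R = 2.897 / 0.4833 = 5.994 cmH2O·s/L.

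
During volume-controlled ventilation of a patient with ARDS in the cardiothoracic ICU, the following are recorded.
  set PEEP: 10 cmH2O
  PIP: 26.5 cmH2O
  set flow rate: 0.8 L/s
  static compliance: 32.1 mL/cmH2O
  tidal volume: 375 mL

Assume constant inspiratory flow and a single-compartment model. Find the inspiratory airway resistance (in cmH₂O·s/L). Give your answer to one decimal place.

6.0

Equation of motion (constant flow): PIP = Vt/C + R·V̇ + PEEP.
R·V̇ = PIP − Vt/C − PEEP = 26.5 − 375/32.1 − 10 = 26.5 − 11.682 − 10 = 4.818 cmH2O.
R = 4.818 / 0.8 = 6.023 cmH2O·s/L.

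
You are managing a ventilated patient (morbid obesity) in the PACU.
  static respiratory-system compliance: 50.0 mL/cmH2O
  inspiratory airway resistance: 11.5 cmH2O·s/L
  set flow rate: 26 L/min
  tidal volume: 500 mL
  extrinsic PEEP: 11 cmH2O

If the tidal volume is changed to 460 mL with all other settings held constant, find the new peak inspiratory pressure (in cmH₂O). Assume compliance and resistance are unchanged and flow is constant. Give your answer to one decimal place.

25.2

Flow: 26 L/min ÷ 60 = 0.4333 L/s.
PIP = Vt/C + R·V̇ + PEEP (constant-flow equation of motion).
Only the elastic term changes: ΔPIP = ΔVt / C = (460 − 500) / 50.0 = -0.8 cmH2O.
Original PIP = 500/50.0 + 11.5×0.4333 + 11 = 25.983 cmH2O; new PIP = 25.983 + (-0.8) = 25.183 cmH2O.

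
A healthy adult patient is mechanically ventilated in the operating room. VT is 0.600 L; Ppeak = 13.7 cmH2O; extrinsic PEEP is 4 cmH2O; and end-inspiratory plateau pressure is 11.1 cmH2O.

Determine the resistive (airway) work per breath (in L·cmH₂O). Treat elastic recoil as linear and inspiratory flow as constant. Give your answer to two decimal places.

1.56

With constant inspiratory flow the resistive pressure is constant at PIP − Pplat = 13.7 − 11.1 = 2.6 cmH2O, so resistive work = 2.6 × 0.600 = 1.56 L·cmH2O.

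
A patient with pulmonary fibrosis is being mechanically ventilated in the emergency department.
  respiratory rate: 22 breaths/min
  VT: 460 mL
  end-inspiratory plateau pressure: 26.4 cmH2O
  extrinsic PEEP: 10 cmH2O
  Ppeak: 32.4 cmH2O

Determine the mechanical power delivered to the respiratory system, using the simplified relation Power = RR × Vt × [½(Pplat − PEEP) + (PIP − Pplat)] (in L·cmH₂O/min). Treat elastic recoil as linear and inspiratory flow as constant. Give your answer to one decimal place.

Per-breath work = Vt × [½(Pplat−PEEP) + (PIP−Pplat)] = 0.460 × [0.5×16.4 + 6.0] = 0.460 × 14.2 = 6.532 L·cmH2O.
Power = 22 × 6.532 = 143.7 L·cmH2O/min.

143.7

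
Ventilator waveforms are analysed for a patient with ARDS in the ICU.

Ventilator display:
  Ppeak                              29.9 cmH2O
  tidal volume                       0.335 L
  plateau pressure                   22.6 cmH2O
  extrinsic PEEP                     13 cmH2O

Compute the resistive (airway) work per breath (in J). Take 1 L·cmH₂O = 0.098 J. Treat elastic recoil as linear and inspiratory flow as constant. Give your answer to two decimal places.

0.24

With constant inspiratory flow the resistive pressure is constant at PIP − Pplat = 29.9 − 22.6 = 7.3 cmH2O, so resistive work = 7.3 × 0.335 = 2.446 L·cmH2O.
× 0.098 J/(L·cmH2O) → 0.2397 J.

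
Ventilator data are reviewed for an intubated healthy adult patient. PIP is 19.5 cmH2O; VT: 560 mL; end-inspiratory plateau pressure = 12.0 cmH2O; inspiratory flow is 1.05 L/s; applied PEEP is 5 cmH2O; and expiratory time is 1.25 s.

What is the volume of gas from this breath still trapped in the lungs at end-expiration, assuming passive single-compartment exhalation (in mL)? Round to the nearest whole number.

63

R = (PIP − Pplat)/V̇ = (19.5 − 12.0) / 1.05 = 7.5/1.05 = 7.143 cmH2O·s/L.
C = Vt/(Pplat − PEEP) = 560.0 / (12.0 − 5) = 560.0/7.0 = 80.0 mL/cmH2O.
τ = R × C = 7.143 × 0.08 L/cmH2O = 0.5714 s.
Fraction remaining = e^(−Te/τ) = e^(−1.25/0.5714) = 0.1122.
Trapped volume = 560.0 × 0.1122 = 62.832 mL.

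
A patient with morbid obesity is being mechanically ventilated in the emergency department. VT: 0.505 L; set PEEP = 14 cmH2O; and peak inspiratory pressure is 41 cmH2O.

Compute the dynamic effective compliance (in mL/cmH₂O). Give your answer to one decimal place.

Dynamic compliance = Vt / (PIP − PEEP) = 505 / (41 − 14) = 505 / 27.0 = 18.704 mL/cmH2O.

18.7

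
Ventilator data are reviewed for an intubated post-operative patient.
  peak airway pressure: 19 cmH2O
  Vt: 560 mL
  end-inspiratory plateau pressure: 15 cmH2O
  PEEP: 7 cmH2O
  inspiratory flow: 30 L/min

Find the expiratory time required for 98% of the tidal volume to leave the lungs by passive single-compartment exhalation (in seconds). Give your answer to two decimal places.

2.19

Flow: 30 L/min ÷ 60 = 0.5 L/s.
R = (PIP − Pplat)/V̇ = (19 − 15) / 0.5 = 4.0/0.5 = 8.0 cmH2O·s/L.
C = Vt/(Pplat − PEEP) = 560.0 / (15 − 7) = 560.0/8.0 = 70.0 mL/cmH2O.
τ = R × C = 8.0 × 0.07 L/cmH2O = 0.56 s.
t = −τ·ln(1 − 0.98) = −0.56·ln(0.02) = 2.191 s.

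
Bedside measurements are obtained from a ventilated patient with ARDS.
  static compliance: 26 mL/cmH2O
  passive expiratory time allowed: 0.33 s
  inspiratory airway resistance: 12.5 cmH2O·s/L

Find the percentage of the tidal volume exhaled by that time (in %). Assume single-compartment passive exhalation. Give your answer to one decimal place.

τ = R × C = 12.5 × 26 mL/cmH2O = 12.5 × 0.026 L/cmH2O = 0.325 s.
Passive exhalation: V(t)/V₀ = e^(−t/τ) = e^(−0.33/0.325) = 0.3623.
Fraction exhaled = 1 − 0.3623 = 0.6377 → 63.77%.

63.8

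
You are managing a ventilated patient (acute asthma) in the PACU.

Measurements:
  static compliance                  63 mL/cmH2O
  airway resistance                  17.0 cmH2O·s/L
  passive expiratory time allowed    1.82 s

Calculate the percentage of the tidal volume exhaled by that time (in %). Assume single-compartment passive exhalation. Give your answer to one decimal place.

τ = R × C = 17.0 × 63 mL/cmH2O = 17.0 × 0.063 L/cmH2O = 1.071 s.
Passive exhalation: V(t)/V₀ = e^(−t/τ) = e^(−1.82/1.071) = 0.1828.
Fraction exhaled = 1 − 0.1828 = 0.8172 → 81.72%.

81.7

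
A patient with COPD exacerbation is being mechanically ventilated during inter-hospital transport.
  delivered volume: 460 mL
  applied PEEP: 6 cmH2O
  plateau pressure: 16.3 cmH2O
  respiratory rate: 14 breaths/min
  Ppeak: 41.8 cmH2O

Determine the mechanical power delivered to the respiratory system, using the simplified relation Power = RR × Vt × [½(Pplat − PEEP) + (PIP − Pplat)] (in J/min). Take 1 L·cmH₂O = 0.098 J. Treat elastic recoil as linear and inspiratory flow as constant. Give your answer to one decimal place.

Per-breath work = Vt × [½(Pplat−PEEP) + (PIP−Pplat)] = 0.460 × [0.5×10.3 + 25.5] = 0.460 × 30.65 = 14.099 L·cmH2O.
Power = 14 × 14.099 = 197.39 L·cmH2O/min.
× 0.098 J/(L·cmH2O) → 19.344 J/min.

19.3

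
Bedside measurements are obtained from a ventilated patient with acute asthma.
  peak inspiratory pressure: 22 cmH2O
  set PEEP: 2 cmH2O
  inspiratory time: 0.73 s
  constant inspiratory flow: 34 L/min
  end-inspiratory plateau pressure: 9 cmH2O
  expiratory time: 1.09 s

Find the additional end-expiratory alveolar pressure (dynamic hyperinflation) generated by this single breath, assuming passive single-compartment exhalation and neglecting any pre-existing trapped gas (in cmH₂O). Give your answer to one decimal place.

Flow: 34 L/min ÷ 60 = 0.5667 L/s.
Vt = flow × Ti = 0.5667 L/s × 0.73 s × 1000 mL/L = 413.69 mL.
R = (PIP − Pplat)/V̇ = (22 − 9) / 0.5667 = 13.0/0.5667 = 22.94 cmH2O·s/L.
C = Vt/(Pplat − PEEP) = 413.69 / (9 − 2) = 413.69/7.0 = 59.099 mL/cmH2O.
τ = R × C = 22.94 × 0.0591 L/cmH2O = 1.356 s.
Fraction remaining = e^(−Te/τ) = e^(−1.09/1.356) = 0.4476; trapped volume = 413.69 × 0.4476 = 185.17 mL.
Additional alveolar pressure from trapping ≈ V_trapped / C = 185.17 / 59.099 = 3.133 cmH2O.

3.1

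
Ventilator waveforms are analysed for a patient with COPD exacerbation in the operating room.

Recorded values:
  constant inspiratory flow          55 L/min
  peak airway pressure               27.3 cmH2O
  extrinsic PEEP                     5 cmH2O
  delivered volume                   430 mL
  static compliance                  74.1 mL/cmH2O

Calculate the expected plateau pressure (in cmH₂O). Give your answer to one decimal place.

10.8

Pplat = PEEP + Vt / Cstat = 5 + 430 / 74.1 = 5 + 5.803 = 10.803 cmH2O.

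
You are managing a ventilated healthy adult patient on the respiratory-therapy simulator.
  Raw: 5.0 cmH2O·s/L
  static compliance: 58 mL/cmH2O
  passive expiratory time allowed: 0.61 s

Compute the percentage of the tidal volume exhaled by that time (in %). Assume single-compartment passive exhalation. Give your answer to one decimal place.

τ = R × C = 5.0 × 58 mL/cmH2O = 5.0 × 0.058 L/cmH2O = 0.29 s.
Passive exhalation: V(t)/V₀ = e^(−t/τ) = e^(−0.61/0.29) = 0.122.
Fraction exhaled = 1 − 0.122 = 0.878 → 87.8%.

87.8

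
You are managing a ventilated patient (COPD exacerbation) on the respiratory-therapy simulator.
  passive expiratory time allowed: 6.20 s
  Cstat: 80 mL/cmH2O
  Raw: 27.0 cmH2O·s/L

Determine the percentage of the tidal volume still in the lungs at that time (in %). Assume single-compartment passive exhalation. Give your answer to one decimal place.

5.7

τ = R × C = 27.0 × 80 mL/cmH2O = 27.0 × 0.080 L/cmH2O = 2.16 s.
Passive exhalation: V(t)/V₀ = e^(−t/τ) = e^(−6.20/2.16) = 0.05668.
Fraction remaining = 0.05668 → 5.668%.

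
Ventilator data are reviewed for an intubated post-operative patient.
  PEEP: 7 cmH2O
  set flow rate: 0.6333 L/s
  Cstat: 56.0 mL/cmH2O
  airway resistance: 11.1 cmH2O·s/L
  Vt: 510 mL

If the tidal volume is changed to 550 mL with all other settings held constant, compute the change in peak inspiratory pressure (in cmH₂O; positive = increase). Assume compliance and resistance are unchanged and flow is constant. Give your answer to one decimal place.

0.7

PIP = Vt/C + R·V̇ + PEEP (constant-flow equation of motion).
Only the elastic term changes: ΔPIP = ΔVt / C = (550 − 510) / 56.0 = 0.7143 cmH2O.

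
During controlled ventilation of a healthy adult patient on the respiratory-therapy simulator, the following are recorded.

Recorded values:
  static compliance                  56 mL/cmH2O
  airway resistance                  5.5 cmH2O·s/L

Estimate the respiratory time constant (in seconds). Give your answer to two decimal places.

τ = R × C = 5.5 × 56 mL/cmH2O = 5.5 × 0.056 L/cmH2O = 0.308 s.

0.31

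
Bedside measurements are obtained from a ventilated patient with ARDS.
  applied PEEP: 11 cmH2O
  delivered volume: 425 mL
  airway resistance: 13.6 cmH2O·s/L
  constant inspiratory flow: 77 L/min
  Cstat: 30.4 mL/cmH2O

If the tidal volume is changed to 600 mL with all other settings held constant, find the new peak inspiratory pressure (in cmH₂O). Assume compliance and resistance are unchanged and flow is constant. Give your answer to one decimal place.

48.2

Flow: 77 L/min ÷ 60 = 1.2833 L/s.
PIP = Vt/C + R·V̇ + PEEP (constant-flow equation of motion).
Only the elastic term changes: ΔPIP = ΔVt / C = (600 − 425) / 30.4 = 5.757 cmH2O.
Original PIP = 425/30.4 + 13.6×1.2833 + 11 = 42.433 cmH2O; new PIP = 42.433 + (5.757) = 48.19 cmH2O.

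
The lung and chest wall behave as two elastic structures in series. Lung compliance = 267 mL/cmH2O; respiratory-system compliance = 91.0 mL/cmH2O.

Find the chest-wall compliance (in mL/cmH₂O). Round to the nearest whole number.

138

1/Ccw = 1/Crs − 1/CL.
1/Ccw = 1/91.0 − 1/267 = 0.007244.
Ccw = 138.05 mL/cmH2O.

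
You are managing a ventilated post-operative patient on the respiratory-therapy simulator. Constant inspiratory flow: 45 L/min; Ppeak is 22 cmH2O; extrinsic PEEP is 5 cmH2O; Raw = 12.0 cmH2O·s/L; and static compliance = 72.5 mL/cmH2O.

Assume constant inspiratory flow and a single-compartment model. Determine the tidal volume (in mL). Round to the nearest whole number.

580

Flow: 45 L/min ÷ 60 = 0.75 L/s.
Equation of motion (constant flow): PIP = Vt/C + R·V̇ + PEEP.
Vt/C = PIP − R·V̇ − PEEP = 22 − 9.0 − 5 = 8.0 cmH2O.
Vt = C × 8.0 = 72.5 × 8.0 = 580.0 mL.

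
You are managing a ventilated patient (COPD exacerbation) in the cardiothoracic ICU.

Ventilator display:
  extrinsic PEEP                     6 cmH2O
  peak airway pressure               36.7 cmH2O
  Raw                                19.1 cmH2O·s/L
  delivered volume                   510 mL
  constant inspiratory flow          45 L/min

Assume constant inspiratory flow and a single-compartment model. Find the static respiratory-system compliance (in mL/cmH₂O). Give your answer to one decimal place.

31.1

Flow: 45 L/min ÷ 60 = 0.75 L/s.
Equation of motion (constant flow): PIP = Vt/C + R·V̇ + PEEP.
Vt/C = PIP − R·V̇ − PEEP = 36.7 − 19.1×0.75 − 6 = 36.7 − 14.325 − 6 = 16.375 cmH2O.
C = Vt / 16.375 = 510 / 16.375 = 31.145 mL/cmH2O.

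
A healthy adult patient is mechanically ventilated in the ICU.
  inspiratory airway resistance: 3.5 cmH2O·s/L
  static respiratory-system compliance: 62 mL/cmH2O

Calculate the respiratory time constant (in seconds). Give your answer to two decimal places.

0.22

τ = R × C = 3.5 × 62 mL/cmH2O = 3.5 × 0.062 L/cmH2O = 0.217 s.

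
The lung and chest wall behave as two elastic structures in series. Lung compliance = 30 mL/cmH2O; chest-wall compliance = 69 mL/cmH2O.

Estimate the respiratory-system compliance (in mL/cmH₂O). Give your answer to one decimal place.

Lung and chest wall are elastances in series: 1/Crs = 1/CL + 1/Ccw.
1/Crs = 1/30 + 1/69 = 0.04783.
Crs = 20.907 mL/cmH2O.

20.9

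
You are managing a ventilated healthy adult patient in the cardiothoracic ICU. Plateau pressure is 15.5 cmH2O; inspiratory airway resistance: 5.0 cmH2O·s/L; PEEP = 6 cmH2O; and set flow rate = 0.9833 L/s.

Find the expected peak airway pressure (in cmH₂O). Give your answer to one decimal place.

PIP = Pplat + Raw × flow = 15.5 + 5.0 × 0.9833 = 15.5 + 4.917 = 20.417 cmH2O.

20.4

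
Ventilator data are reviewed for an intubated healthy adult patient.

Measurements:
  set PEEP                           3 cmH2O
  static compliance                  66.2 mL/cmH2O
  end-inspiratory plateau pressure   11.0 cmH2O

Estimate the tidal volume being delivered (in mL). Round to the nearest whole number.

530

Vt = Cstat × (Pplat − PEEP) = 66.2 × (11.0 − 3) = 66.2 × 8.0 = 529.6 mL.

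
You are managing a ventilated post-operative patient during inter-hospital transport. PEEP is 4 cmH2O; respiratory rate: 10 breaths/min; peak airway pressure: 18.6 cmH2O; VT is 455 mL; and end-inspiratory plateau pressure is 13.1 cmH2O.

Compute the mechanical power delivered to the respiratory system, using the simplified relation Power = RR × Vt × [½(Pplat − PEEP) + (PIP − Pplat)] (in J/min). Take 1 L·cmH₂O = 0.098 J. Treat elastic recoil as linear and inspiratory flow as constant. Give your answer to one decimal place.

Per-breath work = Vt × [½(Pplat−PEEP) + (PIP−Pplat)] = 0.455 × [0.5×9.1 + 5.5] = 0.455 × 10.05 = 4.573 L·cmH2O.
Power = 10 × 4.573 = 45.73 L·cmH2O/min.
× 0.098 J/(L·cmH2O) → 4.482 J/min.

4.5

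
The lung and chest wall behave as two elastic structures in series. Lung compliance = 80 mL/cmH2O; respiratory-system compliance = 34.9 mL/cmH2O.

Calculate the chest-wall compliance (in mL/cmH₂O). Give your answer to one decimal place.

1/Ccw = 1/Crs − 1/CL.
1/Ccw = 1/34.9 − 1/80 = 0.01615.
Ccw = 61.92 mL/cmH2O.

61.9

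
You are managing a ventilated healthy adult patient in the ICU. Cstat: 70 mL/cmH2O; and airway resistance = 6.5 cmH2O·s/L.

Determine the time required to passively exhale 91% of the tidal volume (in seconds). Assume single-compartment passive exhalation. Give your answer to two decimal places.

1.10

τ = R × C = 6.5 × 70 mL/cmH2O = 6.5 × 0.070 L/cmH2O = 0.455 s.
Exhaled fraction f = 1 − e^(−t/τ) → t = −τ·ln(1 − f) = −0.455·ln(0.09) = 1.096 s.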